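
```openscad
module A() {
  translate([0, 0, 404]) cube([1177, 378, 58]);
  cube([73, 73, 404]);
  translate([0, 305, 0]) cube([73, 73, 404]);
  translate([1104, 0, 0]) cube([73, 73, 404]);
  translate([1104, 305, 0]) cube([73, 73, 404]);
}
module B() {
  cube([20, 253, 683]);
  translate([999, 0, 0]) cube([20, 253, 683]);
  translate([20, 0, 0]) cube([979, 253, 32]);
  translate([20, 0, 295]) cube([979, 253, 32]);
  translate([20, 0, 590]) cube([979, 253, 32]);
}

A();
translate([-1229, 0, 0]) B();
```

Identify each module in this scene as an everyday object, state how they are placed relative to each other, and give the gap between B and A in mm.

A is a bench. B is a bookshelf. The bookshelf is on the floor beside the bench on its −x side. The gap between the bookshelf and the bench is 210 mm.

The bookshelf's nearest face is 210 mm from the bench's −x face.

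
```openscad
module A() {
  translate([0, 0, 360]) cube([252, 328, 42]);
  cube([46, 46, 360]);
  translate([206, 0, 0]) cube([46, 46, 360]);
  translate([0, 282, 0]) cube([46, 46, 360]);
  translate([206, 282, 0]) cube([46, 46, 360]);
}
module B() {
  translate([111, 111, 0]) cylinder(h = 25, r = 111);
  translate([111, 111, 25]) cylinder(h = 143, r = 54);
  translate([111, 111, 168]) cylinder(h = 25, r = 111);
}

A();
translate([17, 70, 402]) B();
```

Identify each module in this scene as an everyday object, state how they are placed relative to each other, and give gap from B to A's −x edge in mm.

The spool's min-x is at 17; the stool's min-x is 0; gap = 17 mm.

A is a stool. B is a spool. The spool is on top of the stool. The gap from the spool to the stool's −x edge is 17 mm.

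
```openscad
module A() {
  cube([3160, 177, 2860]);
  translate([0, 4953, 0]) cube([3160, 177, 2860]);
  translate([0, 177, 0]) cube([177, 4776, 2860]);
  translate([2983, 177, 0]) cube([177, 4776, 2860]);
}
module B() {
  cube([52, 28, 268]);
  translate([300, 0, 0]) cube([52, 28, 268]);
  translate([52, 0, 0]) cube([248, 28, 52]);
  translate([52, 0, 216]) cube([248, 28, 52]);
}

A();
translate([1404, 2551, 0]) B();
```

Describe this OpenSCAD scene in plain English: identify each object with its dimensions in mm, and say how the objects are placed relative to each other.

A is a box-shaped house frame (walls only): outside footprint 3160×5130 mm, wall height 2860 mm, wall thickness 177 mm. The two y-facing walls run the full x-width; the two x-facing walls fit between the inner faces of the y-facing walls.

B is a rectangular picture frame lying in the x–z plane (depth along y). The opening is 248 mm wide (x) by 164 mm tall (z), surrounded by a border 52 mm wide on all four sides. The frame is 28 mm deep and is made of two full-height vertical stiles with two horizontal rails fitted between them.

The picture frame sits inside the house frame, centred.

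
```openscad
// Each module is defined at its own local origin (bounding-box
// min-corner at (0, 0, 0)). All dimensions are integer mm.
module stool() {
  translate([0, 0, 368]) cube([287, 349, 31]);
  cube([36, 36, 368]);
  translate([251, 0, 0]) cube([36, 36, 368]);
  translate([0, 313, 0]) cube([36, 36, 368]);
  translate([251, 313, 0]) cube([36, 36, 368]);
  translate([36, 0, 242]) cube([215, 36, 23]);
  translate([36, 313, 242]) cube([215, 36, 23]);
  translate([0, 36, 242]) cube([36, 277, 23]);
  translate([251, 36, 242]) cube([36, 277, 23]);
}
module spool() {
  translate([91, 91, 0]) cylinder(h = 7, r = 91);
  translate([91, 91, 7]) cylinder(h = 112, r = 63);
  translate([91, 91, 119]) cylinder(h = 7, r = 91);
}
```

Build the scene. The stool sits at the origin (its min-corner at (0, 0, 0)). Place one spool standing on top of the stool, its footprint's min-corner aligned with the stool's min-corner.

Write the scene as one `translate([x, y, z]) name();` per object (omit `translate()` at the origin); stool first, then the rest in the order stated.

stool();
translate([0, 0, 399]) spool();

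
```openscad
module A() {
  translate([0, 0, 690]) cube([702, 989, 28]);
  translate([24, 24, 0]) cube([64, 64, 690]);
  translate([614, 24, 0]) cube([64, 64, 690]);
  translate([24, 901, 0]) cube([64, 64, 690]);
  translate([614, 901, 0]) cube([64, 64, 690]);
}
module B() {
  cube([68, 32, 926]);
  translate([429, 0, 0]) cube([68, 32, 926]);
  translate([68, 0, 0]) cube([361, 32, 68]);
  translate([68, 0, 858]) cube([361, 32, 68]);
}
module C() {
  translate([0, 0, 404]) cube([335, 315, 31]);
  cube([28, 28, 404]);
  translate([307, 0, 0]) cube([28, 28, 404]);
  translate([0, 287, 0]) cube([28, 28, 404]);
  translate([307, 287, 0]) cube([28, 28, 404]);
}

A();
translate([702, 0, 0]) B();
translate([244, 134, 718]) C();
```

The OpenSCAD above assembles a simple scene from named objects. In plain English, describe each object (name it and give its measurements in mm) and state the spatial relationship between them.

A is a rectangular dining table. The top is 702×989×28 mm with its upper surface at z = 718 mm. It stands on four 64×64 mm square legs, each inset 24 mm from the nearest pair of top edges, running from the floor to the underside of the top.

B is a rectangular picture frame lying in the x–z plane (depth along y). The opening is 361 mm wide (x) by 790 mm tall (z), surrounded by a border 68 mm wide on all four sides. The frame is 32 mm deep and is made of two full-height vertical stiles with two horizontal rails fitted between them.

C is a four-legged stool. The seat is a 335×315×31 mm slab whose top surface is at z = 435 mm; four square legs, each 28×28 mm in cross-section, run from the floor (z = 0) to the underside of the seat, each flush with a corner of the seat.

The picture frame is against the table's +x side, with their −y faces flush. The stool is on top of the table.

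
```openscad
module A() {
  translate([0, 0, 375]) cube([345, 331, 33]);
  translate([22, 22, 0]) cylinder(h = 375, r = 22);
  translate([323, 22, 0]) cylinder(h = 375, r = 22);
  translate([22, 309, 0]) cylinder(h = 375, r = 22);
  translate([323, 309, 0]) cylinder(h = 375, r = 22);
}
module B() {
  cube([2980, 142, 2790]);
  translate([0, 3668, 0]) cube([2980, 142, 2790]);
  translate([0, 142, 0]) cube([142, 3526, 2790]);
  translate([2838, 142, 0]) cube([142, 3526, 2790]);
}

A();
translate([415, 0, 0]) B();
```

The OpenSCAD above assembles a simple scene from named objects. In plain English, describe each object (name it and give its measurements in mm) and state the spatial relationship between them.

A is a four-legged stool. The seat is 345×331 mm, 33 mm thick, top at z = 408 mm. It stands on four round legs, each 44 mm in diameter, from z = 0 to the seat underside, each leg's axis is inset half a diameter from the nearest pair of seat edges (so the leg's bounding box is flush with the corner).

B is a box-shaped house frame (walls only): outside footprint 2980×3810 mm, wall height 2790 mm, wall thickness 142 mm. The two y-facing walls run the full x-width; the two x-facing walls fit between the inner faces of the y-facing walls.

The house frame is on the floor beside the stool on its +x side.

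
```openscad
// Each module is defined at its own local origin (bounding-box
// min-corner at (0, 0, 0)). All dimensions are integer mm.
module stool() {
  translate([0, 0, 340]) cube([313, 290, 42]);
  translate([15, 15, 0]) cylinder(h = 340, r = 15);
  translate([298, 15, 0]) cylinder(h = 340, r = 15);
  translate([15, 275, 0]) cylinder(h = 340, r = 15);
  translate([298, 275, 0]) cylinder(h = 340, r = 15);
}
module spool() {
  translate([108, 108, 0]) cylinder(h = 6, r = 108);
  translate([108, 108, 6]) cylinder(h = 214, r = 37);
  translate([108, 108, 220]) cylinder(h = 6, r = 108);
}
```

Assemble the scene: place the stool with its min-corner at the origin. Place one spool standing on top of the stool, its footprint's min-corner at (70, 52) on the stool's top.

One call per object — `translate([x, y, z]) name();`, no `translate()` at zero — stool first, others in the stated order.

stool();
translate([70, 52, 382]) spool();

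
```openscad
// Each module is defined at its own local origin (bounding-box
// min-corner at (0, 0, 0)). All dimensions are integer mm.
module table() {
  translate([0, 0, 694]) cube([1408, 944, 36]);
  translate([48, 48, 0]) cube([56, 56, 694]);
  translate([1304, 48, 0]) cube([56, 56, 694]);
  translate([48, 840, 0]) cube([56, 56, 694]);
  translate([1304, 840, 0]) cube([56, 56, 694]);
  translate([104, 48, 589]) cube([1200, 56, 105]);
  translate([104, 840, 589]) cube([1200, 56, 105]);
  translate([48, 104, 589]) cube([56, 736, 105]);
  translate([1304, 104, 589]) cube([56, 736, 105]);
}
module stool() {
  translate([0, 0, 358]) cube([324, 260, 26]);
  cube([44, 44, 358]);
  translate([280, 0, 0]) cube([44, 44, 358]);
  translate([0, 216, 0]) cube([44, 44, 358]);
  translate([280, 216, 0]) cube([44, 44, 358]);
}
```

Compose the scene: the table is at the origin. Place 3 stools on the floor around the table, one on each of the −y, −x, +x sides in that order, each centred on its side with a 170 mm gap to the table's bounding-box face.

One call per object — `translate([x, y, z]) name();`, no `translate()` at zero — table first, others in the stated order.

table();
translate([542, -430, 0]) stool();
translate([-494, 342, 0]) stool();
translate([1578, 342, 0]) stool();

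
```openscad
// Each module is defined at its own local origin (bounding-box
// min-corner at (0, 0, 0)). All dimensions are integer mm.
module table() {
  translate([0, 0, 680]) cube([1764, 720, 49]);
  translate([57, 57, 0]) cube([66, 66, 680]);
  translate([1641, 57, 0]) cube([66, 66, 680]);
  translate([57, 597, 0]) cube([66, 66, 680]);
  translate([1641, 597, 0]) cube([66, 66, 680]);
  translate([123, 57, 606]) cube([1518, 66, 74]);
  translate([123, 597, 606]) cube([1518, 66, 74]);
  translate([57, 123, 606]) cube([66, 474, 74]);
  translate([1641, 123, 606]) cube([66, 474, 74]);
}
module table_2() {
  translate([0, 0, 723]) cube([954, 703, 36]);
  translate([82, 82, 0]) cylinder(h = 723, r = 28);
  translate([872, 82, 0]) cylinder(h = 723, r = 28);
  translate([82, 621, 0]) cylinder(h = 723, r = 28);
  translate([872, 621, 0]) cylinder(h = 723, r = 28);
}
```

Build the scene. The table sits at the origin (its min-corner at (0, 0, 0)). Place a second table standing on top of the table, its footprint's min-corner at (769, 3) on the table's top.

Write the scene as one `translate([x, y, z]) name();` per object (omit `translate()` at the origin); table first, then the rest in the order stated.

table();
translate([769, 3, 729]) table_2();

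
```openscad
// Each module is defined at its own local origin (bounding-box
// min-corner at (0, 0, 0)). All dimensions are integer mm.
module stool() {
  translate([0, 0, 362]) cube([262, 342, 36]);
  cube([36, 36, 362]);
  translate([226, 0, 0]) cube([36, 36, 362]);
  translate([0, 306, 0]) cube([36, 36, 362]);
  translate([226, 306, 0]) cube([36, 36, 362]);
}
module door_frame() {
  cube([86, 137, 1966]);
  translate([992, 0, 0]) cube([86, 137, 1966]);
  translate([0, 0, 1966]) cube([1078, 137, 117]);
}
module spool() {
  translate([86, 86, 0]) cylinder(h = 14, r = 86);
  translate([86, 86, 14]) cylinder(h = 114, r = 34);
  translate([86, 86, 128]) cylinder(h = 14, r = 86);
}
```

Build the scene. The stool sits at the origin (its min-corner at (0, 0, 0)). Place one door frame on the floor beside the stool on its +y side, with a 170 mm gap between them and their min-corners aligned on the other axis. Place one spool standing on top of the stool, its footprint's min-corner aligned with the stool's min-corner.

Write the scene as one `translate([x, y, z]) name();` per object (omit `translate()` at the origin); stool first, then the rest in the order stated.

stool();
translate([0, 512, 0]) door_frame();
translate([0, 0, 398]) spool();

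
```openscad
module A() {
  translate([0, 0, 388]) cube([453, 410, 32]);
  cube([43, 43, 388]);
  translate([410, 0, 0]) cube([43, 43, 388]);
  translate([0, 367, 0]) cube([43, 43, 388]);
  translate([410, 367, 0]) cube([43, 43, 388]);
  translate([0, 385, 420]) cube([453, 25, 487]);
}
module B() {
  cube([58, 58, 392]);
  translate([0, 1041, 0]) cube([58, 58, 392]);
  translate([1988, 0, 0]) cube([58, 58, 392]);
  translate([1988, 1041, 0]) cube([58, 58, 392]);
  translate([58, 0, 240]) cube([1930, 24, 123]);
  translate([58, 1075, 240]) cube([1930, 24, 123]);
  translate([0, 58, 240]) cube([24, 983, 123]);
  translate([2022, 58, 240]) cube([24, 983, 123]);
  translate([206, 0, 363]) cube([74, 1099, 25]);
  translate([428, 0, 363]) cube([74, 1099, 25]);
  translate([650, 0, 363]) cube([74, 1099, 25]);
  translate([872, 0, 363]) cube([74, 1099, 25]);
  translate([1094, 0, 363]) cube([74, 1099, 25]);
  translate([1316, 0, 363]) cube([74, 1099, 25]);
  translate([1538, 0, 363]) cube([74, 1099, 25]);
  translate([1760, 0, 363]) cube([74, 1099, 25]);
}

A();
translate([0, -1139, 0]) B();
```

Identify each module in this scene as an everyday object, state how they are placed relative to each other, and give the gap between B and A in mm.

The bed frame's nearest face is 40 mm from the chair's −y face.

A is a chair. B is a bed frame. The bed frame is on the floor beside the chair on its −y side. The gap between the bed frame and the chair is 40 mm.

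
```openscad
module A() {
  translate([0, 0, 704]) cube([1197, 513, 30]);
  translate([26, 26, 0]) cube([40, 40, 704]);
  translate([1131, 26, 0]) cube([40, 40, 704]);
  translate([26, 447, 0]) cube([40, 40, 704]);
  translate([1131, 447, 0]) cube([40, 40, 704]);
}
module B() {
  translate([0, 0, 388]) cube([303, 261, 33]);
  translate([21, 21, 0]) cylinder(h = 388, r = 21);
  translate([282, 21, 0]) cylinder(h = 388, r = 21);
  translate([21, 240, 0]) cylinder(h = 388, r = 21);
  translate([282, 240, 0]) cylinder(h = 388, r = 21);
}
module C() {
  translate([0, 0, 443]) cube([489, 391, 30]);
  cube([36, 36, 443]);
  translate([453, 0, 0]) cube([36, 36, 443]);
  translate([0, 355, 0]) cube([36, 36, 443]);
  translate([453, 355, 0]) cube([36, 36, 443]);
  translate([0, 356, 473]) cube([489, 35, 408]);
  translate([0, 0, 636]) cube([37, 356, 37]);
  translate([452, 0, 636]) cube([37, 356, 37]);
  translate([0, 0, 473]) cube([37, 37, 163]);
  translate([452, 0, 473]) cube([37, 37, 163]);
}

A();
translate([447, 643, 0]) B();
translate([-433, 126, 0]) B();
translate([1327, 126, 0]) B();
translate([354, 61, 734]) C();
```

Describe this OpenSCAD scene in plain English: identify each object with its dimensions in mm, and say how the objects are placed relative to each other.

A is a rectangular dining table. The top is 1197×513×30 mm with its upper surface at z = 734 mm. It stands on four 40×40 mm square legs, each inset 26 mm from the nearest pair of top edges, running from the floor to the underside of the top.

B is a simple wooden stool: a rectangular seat 303 mm (x) by 261 mm (y), 33 mm thick, top face at z = 421 mm, on four round legs, each 42 mm in diameter. The legs rest on z = 0, each leg's axis is inset half a diameter from the nearest pair of seat edges (so the leg's bounding box is flush with the corner).

C is a chair: 489×391 mm seat, 30 mm thick, top at z = 473 mm, on four 36 mm square corner legs flush with the seat edges. A 35 mm thick backrest slab spans the full seat width, extending 408 mm above the seat top, its back face flush with the seat's +y edge. Two armrests of 37×37 mm section run along each side from the seat's front edge to the front of the backrest, top faces 200 mm above the seat top and outer faces flush with the seat's x-edges; a 37×37 mm post under the front of each armrest stands on the seat at the front corner.

Three stools sit around the table at the +y, −x, +x sides. The chair is on top of the table, centred.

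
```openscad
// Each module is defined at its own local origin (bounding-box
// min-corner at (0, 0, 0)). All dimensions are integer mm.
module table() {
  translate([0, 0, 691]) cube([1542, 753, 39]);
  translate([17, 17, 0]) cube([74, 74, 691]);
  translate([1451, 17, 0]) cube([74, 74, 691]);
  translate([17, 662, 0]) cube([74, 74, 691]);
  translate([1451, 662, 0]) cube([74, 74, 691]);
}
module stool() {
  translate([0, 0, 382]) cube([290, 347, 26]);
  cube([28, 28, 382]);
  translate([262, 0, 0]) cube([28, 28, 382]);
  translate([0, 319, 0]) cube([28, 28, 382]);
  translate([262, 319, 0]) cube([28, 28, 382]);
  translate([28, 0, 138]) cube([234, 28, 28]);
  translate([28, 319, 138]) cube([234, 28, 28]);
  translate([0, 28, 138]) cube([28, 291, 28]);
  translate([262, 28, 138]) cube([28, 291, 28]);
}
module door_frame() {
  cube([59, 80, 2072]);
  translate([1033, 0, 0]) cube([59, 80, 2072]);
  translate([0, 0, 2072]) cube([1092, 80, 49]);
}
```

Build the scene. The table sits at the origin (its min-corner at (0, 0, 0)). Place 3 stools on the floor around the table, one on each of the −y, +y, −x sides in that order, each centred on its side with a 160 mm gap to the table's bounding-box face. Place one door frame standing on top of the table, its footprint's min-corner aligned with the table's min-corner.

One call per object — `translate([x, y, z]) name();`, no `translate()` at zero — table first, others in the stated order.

table();
translate([626, -507, 0]) stool();
translate([626, 913, 0]) stool();
translate([-450, 203, 0]) stool();
translate([0, 0, 730]) door_frame();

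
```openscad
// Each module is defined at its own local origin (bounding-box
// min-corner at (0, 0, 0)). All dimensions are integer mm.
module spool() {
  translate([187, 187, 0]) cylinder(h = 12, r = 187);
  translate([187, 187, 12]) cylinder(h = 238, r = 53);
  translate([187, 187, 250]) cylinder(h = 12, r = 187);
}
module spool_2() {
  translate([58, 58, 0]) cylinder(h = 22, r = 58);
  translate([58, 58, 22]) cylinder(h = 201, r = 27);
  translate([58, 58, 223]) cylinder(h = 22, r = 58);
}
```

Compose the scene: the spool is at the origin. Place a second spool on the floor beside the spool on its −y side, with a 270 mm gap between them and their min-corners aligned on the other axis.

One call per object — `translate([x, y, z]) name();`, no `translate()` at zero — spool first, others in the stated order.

spool();
translate([0, -386, 0]) spool_2();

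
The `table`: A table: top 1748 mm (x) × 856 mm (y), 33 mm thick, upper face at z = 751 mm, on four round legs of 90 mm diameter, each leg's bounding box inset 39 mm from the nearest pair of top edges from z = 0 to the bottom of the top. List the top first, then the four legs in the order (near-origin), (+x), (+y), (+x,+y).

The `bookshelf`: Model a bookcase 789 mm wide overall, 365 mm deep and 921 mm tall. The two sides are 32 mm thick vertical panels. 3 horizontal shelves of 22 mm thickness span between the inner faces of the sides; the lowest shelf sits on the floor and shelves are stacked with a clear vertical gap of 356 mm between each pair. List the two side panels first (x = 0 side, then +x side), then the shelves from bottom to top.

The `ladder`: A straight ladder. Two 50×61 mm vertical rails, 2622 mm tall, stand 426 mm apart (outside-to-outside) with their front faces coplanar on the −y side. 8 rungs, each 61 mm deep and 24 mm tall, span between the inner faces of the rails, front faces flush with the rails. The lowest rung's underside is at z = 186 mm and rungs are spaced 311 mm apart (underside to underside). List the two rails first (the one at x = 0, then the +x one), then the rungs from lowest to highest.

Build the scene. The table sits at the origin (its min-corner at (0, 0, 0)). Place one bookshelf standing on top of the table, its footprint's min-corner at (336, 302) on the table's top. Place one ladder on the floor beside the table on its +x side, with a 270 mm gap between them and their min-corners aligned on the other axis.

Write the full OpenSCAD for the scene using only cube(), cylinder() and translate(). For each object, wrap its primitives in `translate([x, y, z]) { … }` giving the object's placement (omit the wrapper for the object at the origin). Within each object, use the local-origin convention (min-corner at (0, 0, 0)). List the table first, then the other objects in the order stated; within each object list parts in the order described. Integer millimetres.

translate([0, 0, 718]) cube([1748, 856, 33]);
translate([84, 84, 0]) cylinder(h = 718, r = 45);
translate([1664, 84, 0]) cylinder(h = 718, r = 45);
translate([84, 772, 0]) cylinder(h = 718, r = 45);
translate([1664, 772, 0]) cylinder(h = 718, r = 45);
translate([336, 302, 751]) {
  cube([32, 365, 921]);
  translate([757, 0, 0]) cube([32, 365, 921]);
  translate([32, 0, 0]) cube([725, 365, 22]);
  translate([32, 0, 378]) cube([725, 365, 22]);
  translate([32, 0, 756]) cube([725, 365, 22]);
}
translate([2018, 0, 0]) {
  cube([50, 61, 2622]);
  translate([376, 0, 0]) cube([50, 61, 2622]);
  translate([50, 0, 186]) cube([326, 61, 24]);
  translate([50, 0, 497]) cube([326, 61, 24]);
  translate([50, 0, 808]) cube([326, 61, 24]);
  translate([50, 0, 1119]) cube([326, 61, 24]);
  translate([50, 0, 1430]) cube([326, 61, 24]);
  translate([50, 0, 1741]) cube([326, 61, 24]);
  translate([50, 0, 2052]) cube([326, 61, 24]);
  translate([50, 0, 2363]) cube([326, 61, 24]);
}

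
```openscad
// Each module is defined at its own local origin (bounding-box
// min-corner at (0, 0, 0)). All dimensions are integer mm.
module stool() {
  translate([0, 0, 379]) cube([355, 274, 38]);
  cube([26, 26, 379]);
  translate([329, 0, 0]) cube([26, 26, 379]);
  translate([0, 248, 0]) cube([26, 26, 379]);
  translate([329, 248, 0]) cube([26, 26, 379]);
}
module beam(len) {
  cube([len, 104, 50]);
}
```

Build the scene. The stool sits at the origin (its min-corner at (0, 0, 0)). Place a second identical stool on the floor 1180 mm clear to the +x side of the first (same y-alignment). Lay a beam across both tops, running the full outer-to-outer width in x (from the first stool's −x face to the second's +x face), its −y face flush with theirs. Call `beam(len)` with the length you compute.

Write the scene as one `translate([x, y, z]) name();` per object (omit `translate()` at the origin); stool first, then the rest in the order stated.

stool();
translate([1535, 0, 0]) stool();
translate([0, 0, 417]) beam(1890);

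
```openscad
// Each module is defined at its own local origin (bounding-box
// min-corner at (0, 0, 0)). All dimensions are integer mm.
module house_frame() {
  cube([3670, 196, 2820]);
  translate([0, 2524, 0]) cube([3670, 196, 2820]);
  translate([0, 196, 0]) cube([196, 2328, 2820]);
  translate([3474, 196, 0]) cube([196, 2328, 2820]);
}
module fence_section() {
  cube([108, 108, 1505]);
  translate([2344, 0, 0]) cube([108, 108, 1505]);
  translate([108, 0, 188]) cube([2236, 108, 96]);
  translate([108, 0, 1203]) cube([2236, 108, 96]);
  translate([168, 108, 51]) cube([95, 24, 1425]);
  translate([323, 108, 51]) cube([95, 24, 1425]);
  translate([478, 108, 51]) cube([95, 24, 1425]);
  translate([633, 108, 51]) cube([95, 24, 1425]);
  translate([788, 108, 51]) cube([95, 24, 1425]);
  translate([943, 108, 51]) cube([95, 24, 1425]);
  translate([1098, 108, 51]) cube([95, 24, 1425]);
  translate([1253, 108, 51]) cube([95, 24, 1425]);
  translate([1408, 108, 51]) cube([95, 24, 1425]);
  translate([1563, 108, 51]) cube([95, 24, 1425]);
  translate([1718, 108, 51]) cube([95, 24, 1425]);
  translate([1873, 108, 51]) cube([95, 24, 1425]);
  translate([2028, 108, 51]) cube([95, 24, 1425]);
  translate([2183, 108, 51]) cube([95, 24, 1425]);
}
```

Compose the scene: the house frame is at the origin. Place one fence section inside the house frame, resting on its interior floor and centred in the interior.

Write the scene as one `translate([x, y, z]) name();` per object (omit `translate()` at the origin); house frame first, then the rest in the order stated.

house_frame();
translate([609, 1294, 0]) fence_section();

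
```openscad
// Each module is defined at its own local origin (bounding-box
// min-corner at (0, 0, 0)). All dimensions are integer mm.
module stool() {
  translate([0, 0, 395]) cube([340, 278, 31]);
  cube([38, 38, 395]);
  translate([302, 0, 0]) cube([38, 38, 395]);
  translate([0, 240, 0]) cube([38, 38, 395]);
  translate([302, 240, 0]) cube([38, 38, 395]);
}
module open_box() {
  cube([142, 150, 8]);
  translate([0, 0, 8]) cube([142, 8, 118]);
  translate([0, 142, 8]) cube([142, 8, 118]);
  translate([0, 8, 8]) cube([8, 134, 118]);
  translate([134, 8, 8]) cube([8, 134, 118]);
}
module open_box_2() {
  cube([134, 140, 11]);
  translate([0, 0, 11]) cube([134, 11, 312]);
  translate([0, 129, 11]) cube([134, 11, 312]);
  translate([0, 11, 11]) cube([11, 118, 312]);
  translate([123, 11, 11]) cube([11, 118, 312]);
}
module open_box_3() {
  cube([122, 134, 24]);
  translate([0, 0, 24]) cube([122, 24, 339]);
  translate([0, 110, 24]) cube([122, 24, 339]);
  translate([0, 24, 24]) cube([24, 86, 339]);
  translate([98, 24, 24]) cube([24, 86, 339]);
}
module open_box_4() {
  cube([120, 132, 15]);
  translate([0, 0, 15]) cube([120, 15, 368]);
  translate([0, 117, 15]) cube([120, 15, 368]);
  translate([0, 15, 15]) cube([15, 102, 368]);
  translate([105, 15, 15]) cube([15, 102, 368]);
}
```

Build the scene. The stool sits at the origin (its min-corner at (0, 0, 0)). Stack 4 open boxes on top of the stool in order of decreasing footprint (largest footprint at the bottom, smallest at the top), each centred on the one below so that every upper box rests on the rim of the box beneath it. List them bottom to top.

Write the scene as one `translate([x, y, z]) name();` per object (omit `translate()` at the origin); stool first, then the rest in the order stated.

stool();
translate([99, 64, 426]) open_box();
translate([103, 69, 552]) open_box_2();
translate([109, 72, 875]) open_box_3();
translate([110, 73, 1238]) open_box_4();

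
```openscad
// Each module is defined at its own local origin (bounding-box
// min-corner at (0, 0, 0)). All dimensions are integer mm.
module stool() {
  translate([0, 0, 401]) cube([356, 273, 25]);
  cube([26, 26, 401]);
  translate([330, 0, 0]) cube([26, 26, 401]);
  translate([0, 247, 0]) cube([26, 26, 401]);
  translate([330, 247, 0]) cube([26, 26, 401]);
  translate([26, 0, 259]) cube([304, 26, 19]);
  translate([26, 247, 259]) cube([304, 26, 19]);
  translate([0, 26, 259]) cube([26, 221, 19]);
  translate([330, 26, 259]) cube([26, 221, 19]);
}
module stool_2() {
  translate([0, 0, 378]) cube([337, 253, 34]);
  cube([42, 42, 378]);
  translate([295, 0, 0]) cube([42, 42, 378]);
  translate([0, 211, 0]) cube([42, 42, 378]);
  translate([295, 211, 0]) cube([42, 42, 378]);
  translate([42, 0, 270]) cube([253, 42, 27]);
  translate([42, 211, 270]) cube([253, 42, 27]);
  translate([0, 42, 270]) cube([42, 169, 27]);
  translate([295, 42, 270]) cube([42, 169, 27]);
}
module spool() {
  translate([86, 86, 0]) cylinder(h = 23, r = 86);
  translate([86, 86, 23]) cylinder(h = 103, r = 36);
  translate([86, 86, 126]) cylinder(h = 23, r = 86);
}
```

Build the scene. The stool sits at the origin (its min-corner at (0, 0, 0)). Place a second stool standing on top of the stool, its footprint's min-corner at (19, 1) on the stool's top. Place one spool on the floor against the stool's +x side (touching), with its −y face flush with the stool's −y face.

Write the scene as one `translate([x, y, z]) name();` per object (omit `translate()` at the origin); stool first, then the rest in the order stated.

stool();
translate([19, 1, 426]) stool_2();
translate([356, 0, 0]) spool();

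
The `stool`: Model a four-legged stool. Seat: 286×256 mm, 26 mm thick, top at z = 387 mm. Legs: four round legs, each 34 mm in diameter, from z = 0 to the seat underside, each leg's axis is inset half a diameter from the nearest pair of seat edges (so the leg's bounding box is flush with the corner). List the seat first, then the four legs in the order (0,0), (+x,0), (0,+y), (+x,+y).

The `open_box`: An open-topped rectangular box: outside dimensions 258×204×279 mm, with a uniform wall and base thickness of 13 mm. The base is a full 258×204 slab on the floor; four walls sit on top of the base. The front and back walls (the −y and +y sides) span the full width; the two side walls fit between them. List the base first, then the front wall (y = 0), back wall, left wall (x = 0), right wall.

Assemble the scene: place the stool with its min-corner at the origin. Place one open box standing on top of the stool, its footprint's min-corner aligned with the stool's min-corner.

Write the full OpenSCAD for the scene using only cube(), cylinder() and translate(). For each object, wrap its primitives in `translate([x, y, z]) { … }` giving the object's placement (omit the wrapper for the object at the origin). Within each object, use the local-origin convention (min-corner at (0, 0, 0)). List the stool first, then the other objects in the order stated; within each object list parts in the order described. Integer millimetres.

translate([0, 0, 361]) cube([286, 256, 26]);
translate([17, 17, 0]) cylinder(h = 361, r = 17);
translate([269, 17, 0]) cylinder(h = 361, r = 17);
translate([17, 239, 0]) cylinder(h = 361, r = 17);
translate([269, 239, 0]) cylinder(h = 361, r = 17);
translate([0, 0, 387]) {
  cube([258, 204, 13]);
  translate([0, 0, 13]) cube([258, 13, 266]);
  translate([0, 191, 13]) cube([258, 13, 266]);
  translate([0, 13, 13]) cube([13, 178, 266]);
  translate([245, 13, 13]) cube([13, 178, 266]);
}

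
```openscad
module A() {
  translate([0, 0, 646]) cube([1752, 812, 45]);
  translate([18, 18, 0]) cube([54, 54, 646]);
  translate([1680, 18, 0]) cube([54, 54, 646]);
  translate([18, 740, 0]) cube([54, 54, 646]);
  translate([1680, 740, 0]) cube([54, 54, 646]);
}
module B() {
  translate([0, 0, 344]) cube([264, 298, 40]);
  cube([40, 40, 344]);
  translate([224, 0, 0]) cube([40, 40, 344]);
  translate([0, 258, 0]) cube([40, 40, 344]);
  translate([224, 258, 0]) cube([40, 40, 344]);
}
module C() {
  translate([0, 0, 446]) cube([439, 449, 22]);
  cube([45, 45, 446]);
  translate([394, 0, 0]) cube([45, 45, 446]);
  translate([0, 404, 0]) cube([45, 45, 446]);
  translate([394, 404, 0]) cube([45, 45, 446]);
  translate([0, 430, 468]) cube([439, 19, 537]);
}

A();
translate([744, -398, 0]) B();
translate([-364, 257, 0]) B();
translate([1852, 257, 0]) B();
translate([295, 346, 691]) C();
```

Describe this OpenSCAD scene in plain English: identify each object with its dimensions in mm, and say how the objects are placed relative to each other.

A is a rectangular dining table. The top is 1752×812×45 mm with its upper surface at z = 691 mm. It stands on four 54×54 mm square legs, each inset 18 mm from the nearest pair of top edges, running from the floor to the underside of the top.

B is a four-legged stool. The seat is 264×298 mm, 40 mm thick, top at z = 384 mm. It stands on four square legs, each 40×40 mm in cross-section, from z = 0 to the seat underside, each flush with a corner of the seat.

C is a chair: 439×449 mm seat, 22 mm thick, top at z = 468 mm, on four 45 mm square corner legs flush with the seat edges. A 19 mm thick backrest slab spans the full seat width, extending 537 mm above the seat top, its back face flush with the seat's +y edge.

Three stools sit around the table at the −y, −x, +x sides. The chair is on top of the table.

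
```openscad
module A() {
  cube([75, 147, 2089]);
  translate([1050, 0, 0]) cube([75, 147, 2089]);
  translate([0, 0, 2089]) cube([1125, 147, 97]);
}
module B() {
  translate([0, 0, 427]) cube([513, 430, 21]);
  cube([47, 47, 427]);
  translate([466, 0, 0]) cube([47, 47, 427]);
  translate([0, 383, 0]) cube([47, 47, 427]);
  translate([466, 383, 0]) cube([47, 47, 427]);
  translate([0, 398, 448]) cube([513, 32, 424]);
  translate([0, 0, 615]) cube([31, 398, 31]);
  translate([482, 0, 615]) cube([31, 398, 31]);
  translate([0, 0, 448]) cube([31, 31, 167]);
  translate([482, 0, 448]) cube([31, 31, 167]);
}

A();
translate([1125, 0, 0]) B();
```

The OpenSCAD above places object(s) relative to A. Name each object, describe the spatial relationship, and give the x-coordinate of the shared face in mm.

A is a door frame. B is a chair. The chair is against the door frame's +x side, with their −y faces flush. The x-coordinate of the shared face is 1125 mm.

The door frame's +x face and the chair's −x face are both at x = 1125 mm.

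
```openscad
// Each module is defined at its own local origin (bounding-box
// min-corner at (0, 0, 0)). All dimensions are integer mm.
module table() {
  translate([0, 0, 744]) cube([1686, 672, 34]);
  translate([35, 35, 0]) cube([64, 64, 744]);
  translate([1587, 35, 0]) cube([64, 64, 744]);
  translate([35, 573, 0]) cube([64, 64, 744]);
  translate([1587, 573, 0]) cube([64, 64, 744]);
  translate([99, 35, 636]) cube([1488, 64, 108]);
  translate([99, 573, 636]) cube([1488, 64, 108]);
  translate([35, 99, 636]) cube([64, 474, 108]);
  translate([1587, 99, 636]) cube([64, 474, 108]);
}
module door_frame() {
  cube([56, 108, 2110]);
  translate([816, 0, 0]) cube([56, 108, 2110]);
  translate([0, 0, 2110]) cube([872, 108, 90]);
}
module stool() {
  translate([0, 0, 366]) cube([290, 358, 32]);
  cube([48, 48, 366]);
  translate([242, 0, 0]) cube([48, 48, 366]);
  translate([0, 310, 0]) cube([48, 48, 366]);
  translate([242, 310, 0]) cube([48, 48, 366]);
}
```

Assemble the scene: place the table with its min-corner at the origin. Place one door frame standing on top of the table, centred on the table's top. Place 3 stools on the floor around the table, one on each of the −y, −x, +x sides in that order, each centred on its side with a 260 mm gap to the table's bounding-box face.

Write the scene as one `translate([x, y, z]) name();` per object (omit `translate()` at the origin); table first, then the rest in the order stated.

table();
translate([407, 282, 778]) door_frame();
translate([698, -618, 0]) stool();
translate([-550, 157, 0]) stool();
translate([1946, 157, 0]) stool();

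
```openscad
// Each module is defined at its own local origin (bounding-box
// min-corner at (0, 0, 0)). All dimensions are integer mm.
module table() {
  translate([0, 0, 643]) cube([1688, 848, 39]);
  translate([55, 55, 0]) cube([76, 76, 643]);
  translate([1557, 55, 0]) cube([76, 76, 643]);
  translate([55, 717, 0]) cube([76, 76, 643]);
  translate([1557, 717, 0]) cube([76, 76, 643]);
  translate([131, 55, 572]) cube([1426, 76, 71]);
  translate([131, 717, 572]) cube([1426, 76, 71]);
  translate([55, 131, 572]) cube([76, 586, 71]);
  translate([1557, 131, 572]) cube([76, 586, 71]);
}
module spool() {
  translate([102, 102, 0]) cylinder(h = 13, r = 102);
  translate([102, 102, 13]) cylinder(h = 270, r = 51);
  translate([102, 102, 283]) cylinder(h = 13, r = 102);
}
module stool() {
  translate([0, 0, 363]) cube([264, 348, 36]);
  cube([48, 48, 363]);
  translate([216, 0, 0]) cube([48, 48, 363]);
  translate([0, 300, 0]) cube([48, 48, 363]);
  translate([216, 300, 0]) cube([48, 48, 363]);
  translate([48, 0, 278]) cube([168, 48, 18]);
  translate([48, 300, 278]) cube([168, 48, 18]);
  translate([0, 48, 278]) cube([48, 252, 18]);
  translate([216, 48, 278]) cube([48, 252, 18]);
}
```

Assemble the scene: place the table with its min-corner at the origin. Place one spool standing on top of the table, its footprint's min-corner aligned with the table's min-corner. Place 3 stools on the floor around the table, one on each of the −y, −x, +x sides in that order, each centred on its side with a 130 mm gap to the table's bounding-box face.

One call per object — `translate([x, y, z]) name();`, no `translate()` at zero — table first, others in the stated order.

table();
translate([0, 0, 682]) spool();
translate([712, -478, 0]) stool();
translate([-394, 250, 0]) stool();
translate([1818, 250, 0]) stool();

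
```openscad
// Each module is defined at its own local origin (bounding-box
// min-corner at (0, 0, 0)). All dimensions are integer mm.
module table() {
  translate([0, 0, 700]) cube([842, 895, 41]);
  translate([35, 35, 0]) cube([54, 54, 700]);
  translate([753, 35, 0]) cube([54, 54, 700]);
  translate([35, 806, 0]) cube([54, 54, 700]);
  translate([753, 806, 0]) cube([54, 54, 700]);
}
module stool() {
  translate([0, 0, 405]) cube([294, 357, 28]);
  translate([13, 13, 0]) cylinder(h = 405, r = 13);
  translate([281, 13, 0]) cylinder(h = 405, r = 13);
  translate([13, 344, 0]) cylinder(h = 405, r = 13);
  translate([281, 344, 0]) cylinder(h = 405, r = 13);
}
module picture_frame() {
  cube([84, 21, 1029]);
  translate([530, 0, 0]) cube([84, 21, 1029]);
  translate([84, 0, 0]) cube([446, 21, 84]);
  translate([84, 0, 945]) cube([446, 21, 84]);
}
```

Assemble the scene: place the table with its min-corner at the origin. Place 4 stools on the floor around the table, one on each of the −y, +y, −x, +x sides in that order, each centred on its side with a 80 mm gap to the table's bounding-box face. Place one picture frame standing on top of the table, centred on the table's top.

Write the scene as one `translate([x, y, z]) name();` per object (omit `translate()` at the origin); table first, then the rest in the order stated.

table();
translate([274, -437, 0]) stool();
translate([274, 975, 0]) stool();
translate([-374, 269, 0]) stool();
translate([922, 269, 0]) stool();
translate([114, 437, 741]) picture_frame();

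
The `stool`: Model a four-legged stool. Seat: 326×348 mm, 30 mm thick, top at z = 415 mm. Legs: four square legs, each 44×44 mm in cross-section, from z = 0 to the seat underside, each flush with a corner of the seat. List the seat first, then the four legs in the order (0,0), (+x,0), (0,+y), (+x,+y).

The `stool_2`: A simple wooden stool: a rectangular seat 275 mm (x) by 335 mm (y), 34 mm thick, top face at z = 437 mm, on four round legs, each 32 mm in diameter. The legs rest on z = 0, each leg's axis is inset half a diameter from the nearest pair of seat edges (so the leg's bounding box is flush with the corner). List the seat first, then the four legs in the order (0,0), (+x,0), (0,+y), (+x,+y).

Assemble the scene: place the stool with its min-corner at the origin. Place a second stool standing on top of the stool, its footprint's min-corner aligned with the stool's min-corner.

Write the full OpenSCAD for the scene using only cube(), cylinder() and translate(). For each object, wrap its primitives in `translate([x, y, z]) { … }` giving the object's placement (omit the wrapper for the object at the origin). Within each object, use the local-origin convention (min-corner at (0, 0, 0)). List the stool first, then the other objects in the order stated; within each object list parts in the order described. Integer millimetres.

translate([0, 0, 385]) cube([326, 348, 30]);
cube([44, 44, 385]);
translate([282, 0, 0]) cube([44, 44, 385]);
translate([0, 304, 0]) cube([44, 44, 385]);
translate([282, 304, 0]) cube([44, 44, 385]);
translate([0, 0, 415]) {
  translate([0, 0, 403]) cube([275, 335, 34]);
  translate([16, 16, 0]) cylinder(h = 403, r = 16);
  translate([259, 16, 0]) cylinder(h = 403, r = 16);
  translate([16, 319, 0]) cylinder(h = 403, r = 16);
  translate([259, 319, 0]) cylinder(h = 403, r = 16);
}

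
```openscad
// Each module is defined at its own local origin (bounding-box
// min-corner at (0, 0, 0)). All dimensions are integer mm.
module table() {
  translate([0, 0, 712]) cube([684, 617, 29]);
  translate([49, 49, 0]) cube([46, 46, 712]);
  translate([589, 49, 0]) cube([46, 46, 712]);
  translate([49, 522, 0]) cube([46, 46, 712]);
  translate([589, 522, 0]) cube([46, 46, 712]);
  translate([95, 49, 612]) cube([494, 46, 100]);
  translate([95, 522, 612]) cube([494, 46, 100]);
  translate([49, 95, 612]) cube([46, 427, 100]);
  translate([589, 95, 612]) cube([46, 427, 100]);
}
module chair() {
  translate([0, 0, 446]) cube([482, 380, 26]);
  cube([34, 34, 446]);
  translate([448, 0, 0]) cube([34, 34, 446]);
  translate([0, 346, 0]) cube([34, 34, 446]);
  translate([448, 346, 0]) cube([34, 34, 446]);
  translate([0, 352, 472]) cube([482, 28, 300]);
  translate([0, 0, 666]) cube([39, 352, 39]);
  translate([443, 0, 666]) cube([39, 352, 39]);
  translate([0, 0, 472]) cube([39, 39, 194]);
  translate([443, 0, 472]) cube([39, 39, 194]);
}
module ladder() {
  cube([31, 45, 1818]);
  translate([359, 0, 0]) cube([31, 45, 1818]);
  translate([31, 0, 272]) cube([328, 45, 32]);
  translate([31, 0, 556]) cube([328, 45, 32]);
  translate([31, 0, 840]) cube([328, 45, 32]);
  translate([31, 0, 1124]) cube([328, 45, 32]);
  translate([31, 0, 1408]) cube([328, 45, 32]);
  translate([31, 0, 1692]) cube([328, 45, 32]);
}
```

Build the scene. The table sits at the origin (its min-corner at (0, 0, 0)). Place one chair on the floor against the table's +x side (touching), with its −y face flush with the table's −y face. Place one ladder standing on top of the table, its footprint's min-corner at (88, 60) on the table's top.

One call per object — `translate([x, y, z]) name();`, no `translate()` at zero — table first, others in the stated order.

table();
translate([684, 0, 0]) chair();
translate([88, 60, 741]) ladder();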